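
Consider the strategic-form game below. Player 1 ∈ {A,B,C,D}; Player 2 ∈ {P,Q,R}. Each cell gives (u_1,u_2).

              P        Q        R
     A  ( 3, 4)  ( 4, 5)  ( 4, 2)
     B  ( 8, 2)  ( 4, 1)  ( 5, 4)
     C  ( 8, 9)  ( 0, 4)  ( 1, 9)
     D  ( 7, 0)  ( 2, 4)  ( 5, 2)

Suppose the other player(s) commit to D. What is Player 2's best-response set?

argmax u_2 = {Q}

u_2(P vs D) = 0
u_2(Q vs D) = 4
u_2(R vs D) = 2
max payoff 4 at {Q}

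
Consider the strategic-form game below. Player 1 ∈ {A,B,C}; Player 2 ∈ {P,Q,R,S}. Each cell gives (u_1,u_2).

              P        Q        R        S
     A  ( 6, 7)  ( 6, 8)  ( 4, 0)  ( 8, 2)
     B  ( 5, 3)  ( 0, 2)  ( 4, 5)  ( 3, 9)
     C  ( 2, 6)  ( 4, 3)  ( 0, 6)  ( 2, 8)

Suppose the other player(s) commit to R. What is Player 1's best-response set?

argmax u_1 = {A,B}

u_1(A vs R) = 4
u_1(B vs R) = 4
u_1(C vs R) = 0
max payoff 4 at {A,B}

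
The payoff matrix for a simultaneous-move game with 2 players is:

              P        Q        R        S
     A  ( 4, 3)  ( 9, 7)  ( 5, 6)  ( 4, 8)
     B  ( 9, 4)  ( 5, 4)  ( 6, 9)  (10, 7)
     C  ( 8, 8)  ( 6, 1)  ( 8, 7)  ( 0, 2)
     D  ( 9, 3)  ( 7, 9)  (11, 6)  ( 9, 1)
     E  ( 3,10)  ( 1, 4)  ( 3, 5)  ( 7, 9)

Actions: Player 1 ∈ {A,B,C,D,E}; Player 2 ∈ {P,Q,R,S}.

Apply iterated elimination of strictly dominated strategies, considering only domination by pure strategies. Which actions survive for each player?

P1 drop C (D beats it: P:9>8 Q:7>6 R:11>8 S:9>0)
P1 drop E (B beats it: P:9>3 Q:5>1 R:6>3 S:10>7)
P2 drop P (R beats it: A:6>3 B:9>4 D:6>3)
P1→{A,B,D} P2→{Q,R,S}

Remaining: P1:{A,B,D} P2:{Q,R,S}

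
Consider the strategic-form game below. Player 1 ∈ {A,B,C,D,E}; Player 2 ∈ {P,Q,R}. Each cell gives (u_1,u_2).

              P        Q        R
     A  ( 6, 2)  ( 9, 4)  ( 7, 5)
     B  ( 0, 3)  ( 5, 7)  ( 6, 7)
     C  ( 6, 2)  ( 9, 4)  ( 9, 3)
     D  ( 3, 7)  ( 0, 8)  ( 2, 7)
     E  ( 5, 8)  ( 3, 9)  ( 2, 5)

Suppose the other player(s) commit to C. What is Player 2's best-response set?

argmax u_2 = {Q}

u_2(P vs C) = 2
u_2(Q vs C) = 4
u_2(R vs C) = 3
max payoff 4 at {Q}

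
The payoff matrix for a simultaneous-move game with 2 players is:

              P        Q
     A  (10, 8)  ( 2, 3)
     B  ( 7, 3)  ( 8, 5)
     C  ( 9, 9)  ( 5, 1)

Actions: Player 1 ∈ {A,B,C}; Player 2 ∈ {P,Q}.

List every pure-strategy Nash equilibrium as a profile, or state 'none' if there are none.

PSNE = {(A,P), (B,Q)}

(A,P): NE
(A,Q): not NE [P1→B gives 8>2; P2→P gives 8>3]
(B,P): not NE [P1→A gives 10>7; P2→Q gives 5>3]
(B,Q): NE
(C,P): not NE [P1→A gives 10>9]
(C,Q): not NE [P1→B gives 8>5; P2→P gives 9>1]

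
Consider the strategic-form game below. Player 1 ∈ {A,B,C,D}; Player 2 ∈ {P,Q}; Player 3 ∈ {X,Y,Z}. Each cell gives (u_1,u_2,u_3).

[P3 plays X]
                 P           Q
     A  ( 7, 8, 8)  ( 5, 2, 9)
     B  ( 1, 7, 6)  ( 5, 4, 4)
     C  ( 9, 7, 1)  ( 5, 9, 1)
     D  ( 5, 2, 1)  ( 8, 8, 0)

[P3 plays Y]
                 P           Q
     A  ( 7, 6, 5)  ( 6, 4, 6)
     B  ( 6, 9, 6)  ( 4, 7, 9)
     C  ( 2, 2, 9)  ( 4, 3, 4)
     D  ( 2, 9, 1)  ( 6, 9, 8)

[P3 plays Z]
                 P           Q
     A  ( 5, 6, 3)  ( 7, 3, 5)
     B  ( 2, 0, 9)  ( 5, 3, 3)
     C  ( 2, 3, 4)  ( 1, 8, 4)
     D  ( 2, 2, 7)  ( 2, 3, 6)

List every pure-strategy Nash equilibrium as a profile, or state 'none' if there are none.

Nash profiles: (D,Q,Y)

(A,P,X): not NE [P1→C gives 9>7]
(A,P,Y): not NE [P3→X gives 8>5]
(A,P,Z): not NE [P3→X gives 8>3]
(A,Q,X): not NE [P1→D gives 8>5; P2→P gives 8>2]
(A,Q,Y): not NE [P2→P gives 6>4; P3→X gives 9>6]
(A,Q,Z): not NE [P2→P gives 6>3; P3→X gives 9>5]
(B,P,X): not NE [P1→C gives 9>1; P3→Z gives 9>6]
(B,P,Y): not NE [P1→A gives 7>6; P3→Z gives 9>6]
(B,P,Z): not NE [P1→A gives 5>2; P2→Q gives 3>0]
(B,Q,X): not NE [P1→D gives 8>5; P2→P gives 7>4; P3→Y gives 9>4]
(B,Q,Y): not NE [P1→D gives 6>4; P2→P gives 9>7]
(B,Q,Z): not NE [P1→A gives 7>5; P3→Y gives 9>3]
(C,P,X): not NE [P2→Q gives 9>7; P3→Y gives 9>1]
(C,P,Y): not NE [P1→A gives 7>2; P2→Q gives 3>2]
(C,P,Z): not NE [P1→A gives 5>2; P2→Q gives 8>3; P3→Y gives 9>4]
(C,Q,X): not NE [P1→D gives 8>5; P3→Z gives 4>1]
(C,Q,Y): not NE [P1→D gives 6>4]
(C,Q,Z): not NE [P1→A gives 7>1]
(D,P,X): not NE [P1→C gives 9>5; P2→Q gives 8>2; P3→Z gives 7>1]
(D,P,Y): not NE [P1→A gives 7>2; P3→Z gives 7>1]
(D,P,Z): not NE [P1→A gives 5>2; P2→Q gives 3>2]
(D,Q,X): not NE [P3→Y gives 8>0]
(D,Q,Y): NE
(D,Q,Z): not NE [P1→A gives 7>2; P3→Y gives 8>6]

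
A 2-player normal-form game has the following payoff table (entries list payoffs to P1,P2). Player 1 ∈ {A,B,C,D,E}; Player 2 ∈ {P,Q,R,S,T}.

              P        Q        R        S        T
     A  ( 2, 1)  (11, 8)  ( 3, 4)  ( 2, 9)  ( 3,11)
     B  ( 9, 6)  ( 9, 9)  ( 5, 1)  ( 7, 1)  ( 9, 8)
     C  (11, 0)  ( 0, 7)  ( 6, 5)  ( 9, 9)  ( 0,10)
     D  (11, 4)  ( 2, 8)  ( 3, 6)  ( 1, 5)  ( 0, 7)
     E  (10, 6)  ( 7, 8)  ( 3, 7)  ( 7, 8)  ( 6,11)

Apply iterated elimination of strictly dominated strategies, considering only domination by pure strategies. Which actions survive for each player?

IESDS → P1:{A,B} P2:{Q,T}

P2 drop P (Q beats it: A:8>1 B:9>6 C:7>0 D:8>4 E:8>6)
P1 drop D (B beats it: Q:9>2 R:5>3 S:7>1 T:9>0)
P2 drop R (Q beats it: A:8>4 B:9>1 C:7>5 E:8>7)
P2 drop S (T beats it: A:11>9 B:8>1 C:10>9 E:11>8)
P1 drop C (A beats it: Q:11>0 T:3>0)
P1 drop E (B beats it: Q:9>7 T:9>6)
P1→{A,B} P2→{Q,T}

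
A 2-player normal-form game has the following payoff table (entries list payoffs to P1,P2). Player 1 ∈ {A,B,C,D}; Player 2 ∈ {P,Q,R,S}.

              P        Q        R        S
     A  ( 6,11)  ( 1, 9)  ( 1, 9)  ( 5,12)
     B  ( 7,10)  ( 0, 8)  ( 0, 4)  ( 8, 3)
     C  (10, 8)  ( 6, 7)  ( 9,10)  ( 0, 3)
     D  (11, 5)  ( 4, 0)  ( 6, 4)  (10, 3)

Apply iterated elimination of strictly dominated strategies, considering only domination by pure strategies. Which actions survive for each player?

P1 drop A (D beats it: P:11>6 Q:4>1 R:6>1 S:10>5)
P1 drop B (D beats it: P:11>7 Q:4>0 R:6>0 S:10>8)
P2 drop Q (P beats it: C:8>7 D:5>0)
P2 drop S (P beats it: C:8>3 D:5>3)
P1→{C,D} P2→{P,R}

Remaining: P1:{C,D} P2:{P,R}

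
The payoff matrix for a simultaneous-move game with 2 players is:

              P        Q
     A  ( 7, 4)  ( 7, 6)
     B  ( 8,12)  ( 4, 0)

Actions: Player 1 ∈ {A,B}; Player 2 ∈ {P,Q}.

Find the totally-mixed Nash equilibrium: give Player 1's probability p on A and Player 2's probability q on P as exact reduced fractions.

P1 indiff ⇒ q·7+(1-q)·7 = q·8+(1-q)·4 ⇒ q(-1) = (1-q)(-3) ⇒ q = 3/4
P2 indiff ⇒ p·4+(1-p)·12 = p·6+(1-p)·0 ⇒ p(-2) = (1-p)(-12) ⇒ p = 6/7

P1 mixes 6/7 on A; P2 mixes 3/4 on P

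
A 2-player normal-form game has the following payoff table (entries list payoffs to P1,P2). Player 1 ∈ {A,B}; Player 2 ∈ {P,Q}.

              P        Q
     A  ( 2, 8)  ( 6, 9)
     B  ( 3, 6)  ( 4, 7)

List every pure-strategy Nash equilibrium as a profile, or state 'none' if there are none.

(A,P): not NE [P1→B gives 3>2; P2→Q gives 9>8]
(A,Q): NE
(B,P): not NE [P2→Q gives 7>6]
(B,Q): not NE [P1→A gives 6>4]

NE set: (A,Q)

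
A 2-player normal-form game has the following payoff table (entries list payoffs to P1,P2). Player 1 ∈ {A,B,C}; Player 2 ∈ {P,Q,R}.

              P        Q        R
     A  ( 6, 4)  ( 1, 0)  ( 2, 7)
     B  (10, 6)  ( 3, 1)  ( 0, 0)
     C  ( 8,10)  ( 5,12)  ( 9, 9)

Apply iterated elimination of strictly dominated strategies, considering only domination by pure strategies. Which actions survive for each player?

Remaining: P1:{B,C} P2:{P,Q}

P1 drop A (C beats it: P:8>6 Q:5>1 R:9>2)
P2 drop R (P beats it: B:6>0 C:10>9)
P1→{B,C} P2→{P,Q}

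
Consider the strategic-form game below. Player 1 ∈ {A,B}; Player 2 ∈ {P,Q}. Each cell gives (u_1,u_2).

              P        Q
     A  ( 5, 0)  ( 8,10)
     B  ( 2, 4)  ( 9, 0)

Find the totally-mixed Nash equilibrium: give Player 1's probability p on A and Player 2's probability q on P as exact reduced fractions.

P1 mixes 2/7 on A; P2 mixes 1/4 on P

P1 indiff ⇒ q·5+(1-q)·8 = q·2+(1-q)·9 ⇒ q(3) = (1-q)(1) ⇒ q = 1/4
P2 indiff ⇒ p·0+(1-p)·4 = p·10+(1-p)·0 ⇒ p(-10) = (1-p)(-4) ⇒ p = 2/7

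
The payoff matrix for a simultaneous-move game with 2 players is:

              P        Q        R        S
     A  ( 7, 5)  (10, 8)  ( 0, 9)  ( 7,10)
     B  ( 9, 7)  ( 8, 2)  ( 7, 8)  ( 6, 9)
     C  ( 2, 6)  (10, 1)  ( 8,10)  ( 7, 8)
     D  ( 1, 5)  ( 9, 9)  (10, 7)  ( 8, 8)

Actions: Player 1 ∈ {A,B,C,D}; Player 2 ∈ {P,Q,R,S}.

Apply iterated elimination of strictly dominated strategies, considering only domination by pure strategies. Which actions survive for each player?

P2 drop P (R beats it: A:9>5 B:8>7 C:10>6 D:7>5)
P1 drop B (C beats it: Q:10>8 R:8>7 S:7>6)
P1→{A,C,D} P2→{Q,R,S}

Survivors P1:{A,C,D} P2:{Q,R,S}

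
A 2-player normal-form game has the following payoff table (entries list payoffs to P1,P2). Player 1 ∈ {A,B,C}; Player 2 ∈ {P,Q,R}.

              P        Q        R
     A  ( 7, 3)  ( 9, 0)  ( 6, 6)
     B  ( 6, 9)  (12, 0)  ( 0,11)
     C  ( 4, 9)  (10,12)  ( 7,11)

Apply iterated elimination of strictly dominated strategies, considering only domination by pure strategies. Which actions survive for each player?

P2 drop P (R beats it: A:6>3 B:11>9 C:11>9)
P1 drop A (C beats it: Q:10>9 R:7>6)
P1→{B,C} P2→{Q,R}

IESDS → P1:{B,C} P2:{Q,R}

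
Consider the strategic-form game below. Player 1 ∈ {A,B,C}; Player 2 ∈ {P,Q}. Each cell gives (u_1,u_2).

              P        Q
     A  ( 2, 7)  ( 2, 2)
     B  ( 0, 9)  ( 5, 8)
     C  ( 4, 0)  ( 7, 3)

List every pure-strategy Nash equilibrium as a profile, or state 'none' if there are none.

PSNE = {(C,Q)}

(A,P): not NE [P1→C gives 4>2]
(A,Q): not NE [P1→C gives 7>2; P2→P gives 7>2]
(B,P): not NE [P1→C gives 4>0]
(B,Q): not NE [P1→C gives 7>5; P2→P gives 9>8]
(C,P): not NE [P2→Q gives 3>0]
(C,Q): NE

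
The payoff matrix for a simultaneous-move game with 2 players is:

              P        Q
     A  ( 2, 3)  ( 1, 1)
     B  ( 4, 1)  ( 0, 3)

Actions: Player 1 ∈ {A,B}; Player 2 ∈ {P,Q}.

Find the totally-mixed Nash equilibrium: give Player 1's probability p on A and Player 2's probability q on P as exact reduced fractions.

p=1/2, q=1/3

P1 indiff ⇒ q·2+(1-q)·1 = q·4+(1-q)·0 ⇒ q(-2) = (1-q)(-1) ⇒ q = 1/3
P2 indiff ⇒ p·3+(1-p)·1 = p·1+(1-p)·3 ⇒ p(2) = (1-p)(2) ⇒ p = 1/2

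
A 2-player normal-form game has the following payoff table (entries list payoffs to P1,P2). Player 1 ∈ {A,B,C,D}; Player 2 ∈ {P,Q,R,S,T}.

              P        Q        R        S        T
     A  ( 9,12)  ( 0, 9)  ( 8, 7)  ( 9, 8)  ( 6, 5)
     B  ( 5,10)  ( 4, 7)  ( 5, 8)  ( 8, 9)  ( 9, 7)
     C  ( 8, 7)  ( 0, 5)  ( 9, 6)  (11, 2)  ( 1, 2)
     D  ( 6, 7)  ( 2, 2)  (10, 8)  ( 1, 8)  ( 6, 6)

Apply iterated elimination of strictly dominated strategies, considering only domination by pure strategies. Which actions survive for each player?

Remaining: P1:{A,C,D} P2:{P,R,S}

P2 drop Q (P beats it: A:12>9 B:10>7 C:7>5 D:7>2)
P2 drop T (P beats it: A:12>5 B:10>7 C:7>2 D:7>6)
P1 drop B (A beats it: P:9>5 R:8>5 S:9>8)
P1→{A,C,D} P2→{P,R,S}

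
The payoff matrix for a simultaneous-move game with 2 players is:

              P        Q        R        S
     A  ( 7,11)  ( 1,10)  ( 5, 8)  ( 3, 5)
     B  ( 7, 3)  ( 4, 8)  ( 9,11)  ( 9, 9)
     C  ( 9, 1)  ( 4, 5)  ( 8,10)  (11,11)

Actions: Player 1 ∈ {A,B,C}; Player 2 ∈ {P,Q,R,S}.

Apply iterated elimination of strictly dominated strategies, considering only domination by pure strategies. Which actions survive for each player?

IESDS → P1:{B,C} P2:{R,S}

P1 drop A (C beats it: P:9>7 Q:4>1 R:8>5 S:11>3)
P2 drop P (Q beats it: B:8>3 C:5>1)
P2 drop Q (R beats it: B:11>8 C:10>5)
P1→{B,C} P2→{R,S}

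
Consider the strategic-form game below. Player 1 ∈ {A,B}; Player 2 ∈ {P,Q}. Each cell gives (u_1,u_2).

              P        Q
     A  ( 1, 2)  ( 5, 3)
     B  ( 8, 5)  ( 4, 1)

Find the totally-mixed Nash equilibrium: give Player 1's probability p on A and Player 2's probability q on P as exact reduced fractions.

P1 indiff ⇒ q·1+(1-q)·5 = q·8+(1-q)·4 ⇒ q(-7) = (1-q)(-1) ⇒ q = 1/8
P2 indiff ⇒ p·2+(1-p)·5 = p·3+(1-p)·1 ⇒ p(-1) = (1-p)(-4) ⇒ p = 4/5

(p,q) = (4/5, 1/8)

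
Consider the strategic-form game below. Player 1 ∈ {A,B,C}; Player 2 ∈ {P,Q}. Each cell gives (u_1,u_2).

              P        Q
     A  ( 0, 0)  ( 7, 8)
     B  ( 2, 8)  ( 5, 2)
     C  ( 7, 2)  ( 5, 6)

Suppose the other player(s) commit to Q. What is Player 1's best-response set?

BR_1 = {A}

u_1(A vs Q) = 7
u_1(B vs Q) = 5
u_1(C vs Q) = 5
max payoff 7 at {A}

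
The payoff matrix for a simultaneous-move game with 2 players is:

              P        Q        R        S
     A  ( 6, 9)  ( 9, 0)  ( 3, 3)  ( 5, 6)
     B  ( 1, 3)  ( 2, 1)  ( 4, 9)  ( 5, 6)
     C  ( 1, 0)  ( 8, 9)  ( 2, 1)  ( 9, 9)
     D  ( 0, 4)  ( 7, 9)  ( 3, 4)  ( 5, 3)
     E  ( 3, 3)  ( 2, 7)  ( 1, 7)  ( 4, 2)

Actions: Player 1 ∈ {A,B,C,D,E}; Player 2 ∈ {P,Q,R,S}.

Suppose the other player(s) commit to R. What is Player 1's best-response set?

u_1(A vs R) = 3
u_1(B vs R) = 4
u_1(C vs R) = 2
u_1(D vs R) = 3
u_1(E vs R) = 1
max payoff 4 at {B}

argmax u_1 = {B}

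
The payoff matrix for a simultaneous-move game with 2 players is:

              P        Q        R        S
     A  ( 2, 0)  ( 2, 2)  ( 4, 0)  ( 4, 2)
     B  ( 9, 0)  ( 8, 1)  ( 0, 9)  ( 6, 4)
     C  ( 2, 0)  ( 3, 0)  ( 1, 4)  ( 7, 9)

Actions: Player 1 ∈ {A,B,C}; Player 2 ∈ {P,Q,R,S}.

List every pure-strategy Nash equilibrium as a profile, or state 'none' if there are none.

NE set: (C,S)

(A,P): not NE [P1→B gives 9>2; P2→S gives 2>0]
(A,Q): not NE [P1→B gives 8>2]
(A,R): not NE [P2→S gives 2>0]
(A,S): not NE [P1→C gives 7>4]
(B,P): not NE [P2→R gives 9>0]
(B,Q): not NE [P2→R gives 9>1]
(B,R): not NE [P1→A gives 4>0]
(B,S): not NE [P1→C gives 7>6; P2→R gives 9>4]
(C,P): not NE [P1→B gives 9>2; P2→S gives 9>0]
(C,Q): not NE [P1→B gives 8>3; P2→S gives 9>0]
(C,R): not NE [P1→A gives 4>1; P2→S gives 9>4]
(C,S): NE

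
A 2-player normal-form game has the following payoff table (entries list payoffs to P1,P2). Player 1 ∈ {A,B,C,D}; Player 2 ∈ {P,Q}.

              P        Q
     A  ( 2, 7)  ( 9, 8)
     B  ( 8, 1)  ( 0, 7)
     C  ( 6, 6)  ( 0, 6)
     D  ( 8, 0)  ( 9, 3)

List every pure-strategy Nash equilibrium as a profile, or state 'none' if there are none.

(A,P): not NE [P1→D gives 8>2; P2→Q gives 8>7]
(A,Q): NE
(B,P): not NE [P2→Q gives 7>1]
(B,Q): not NE [P1→D gives 9>0]
(C,P): not NE [P1→D gives 8>6]
(C,Q): not NE [P1→D gives 9>0]
(D,P): not NE [P2→Q gives 3>0]
(D,Q): NE

NE set: (A,Q), (D,Q)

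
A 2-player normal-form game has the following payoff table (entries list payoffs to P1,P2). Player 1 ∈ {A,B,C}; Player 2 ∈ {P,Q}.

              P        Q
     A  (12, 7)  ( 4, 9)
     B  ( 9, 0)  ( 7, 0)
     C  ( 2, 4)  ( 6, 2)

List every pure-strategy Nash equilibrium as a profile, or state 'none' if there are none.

(A,P): not NE [P2→Q gives 9>7]
(A,Q): not NE [P1→B gives 7>4]
(B,P): not NE [P1→A gives 12>9]
(B,Q): NE
(C,P): not NE [P1→A gives 12>2]
(C,Q): not NE [P1→B gives 7>6; P2→P gives 4>2]

Nash profiles: (B,Q)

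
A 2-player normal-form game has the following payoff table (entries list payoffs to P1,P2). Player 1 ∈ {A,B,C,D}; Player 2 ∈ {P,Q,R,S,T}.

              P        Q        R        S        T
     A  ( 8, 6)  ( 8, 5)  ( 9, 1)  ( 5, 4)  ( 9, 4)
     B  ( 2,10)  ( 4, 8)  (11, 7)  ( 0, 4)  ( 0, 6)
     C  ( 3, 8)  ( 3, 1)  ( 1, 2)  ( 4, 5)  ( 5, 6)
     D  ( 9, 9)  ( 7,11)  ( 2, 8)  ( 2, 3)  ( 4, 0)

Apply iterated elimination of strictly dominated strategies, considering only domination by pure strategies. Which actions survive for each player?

Remaining: P1:{A,D} P2:{P,Q}

P1 drop C (A beats it: P:8>3 Q:8>3 R:9>1 S:5>4 T:9>5)
P2 drop R (P beats it: A:6>1 B:10>7 D:9>8)
P1 drop B (A beats it: P:8>2 Q:8>4 S:5>0 T:9>0)
P2 drop S (P beats it: A:6>4 D:9>3)
P2 drop T (P beats it: A:6>4 D:9>0)
P1→{A,D} P2→{P,Q}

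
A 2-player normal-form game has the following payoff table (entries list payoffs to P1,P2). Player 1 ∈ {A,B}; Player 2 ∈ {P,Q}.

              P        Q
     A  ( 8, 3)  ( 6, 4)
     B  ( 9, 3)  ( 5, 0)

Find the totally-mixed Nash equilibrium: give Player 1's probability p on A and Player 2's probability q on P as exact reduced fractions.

P1 indiff ⇒ q·8+(1-q)·6 = q·9+(1-q)·5 ⇒ q(-1) = (1-q)(-1) ⇒ q = 1/2
P2 indiff ⇒ p·3+(1-p)·3 = p·4+(1-p)·0 ⇒ p(-1) = (1-p)(-3) ⇒ p = 3/4

p=3/4, q=1/2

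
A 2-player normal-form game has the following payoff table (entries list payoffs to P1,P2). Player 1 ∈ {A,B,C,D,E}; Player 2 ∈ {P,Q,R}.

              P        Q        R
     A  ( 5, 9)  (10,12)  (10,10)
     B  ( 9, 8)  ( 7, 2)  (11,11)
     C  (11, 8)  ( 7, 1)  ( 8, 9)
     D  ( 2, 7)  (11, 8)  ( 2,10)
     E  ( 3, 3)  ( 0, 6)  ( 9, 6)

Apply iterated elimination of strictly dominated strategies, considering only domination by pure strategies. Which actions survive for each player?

Survivors P1:{A,B,D} P2:{Q,R}

P1 drop E (A beats it: P:5>3 Q:10>0 R:10>9)
P2 drop P (R beats it: A:10>9 B:11>8 C:9>8 D:10>7)
P1 drop C (A beats it: Q:10>7 R:10>8)
P1→{A,B,D} P2→{Q,R}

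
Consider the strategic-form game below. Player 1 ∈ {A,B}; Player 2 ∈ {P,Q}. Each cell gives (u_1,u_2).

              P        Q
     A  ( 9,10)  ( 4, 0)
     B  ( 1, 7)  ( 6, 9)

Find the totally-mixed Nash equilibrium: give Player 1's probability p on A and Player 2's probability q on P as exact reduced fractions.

P1 indiff ⇒ q·9+(1-q)·4 = q·1+(1-q)·6 ⇒ q(8) = (1-q)(2) ⇒ q = 1/5
P2 indiff ⇒ p·10+(1-p)·7 = p·0+(1-p)·9 ⇒ p(10) = (1-p)(2) ⇒ p = 1/6

P1 mixes 1/6 on A; P2 mixes 1/5 on P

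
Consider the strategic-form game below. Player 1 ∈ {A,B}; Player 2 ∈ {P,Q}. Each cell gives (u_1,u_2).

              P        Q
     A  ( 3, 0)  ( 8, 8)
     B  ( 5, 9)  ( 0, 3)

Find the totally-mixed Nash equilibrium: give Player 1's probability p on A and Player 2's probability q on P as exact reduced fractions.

p=3/7, q=4/5

P1 indiff ⇒ q·3+(1-q)·8 = q·5+(1-q)·0 ⇒ q(-2) = (1-q)(-8) ⇒ q = 4/5
P2 indiff ⇒ p·0+(1-p)·9 = p·8+(1-p)·3 ⇒ p(-8) = (1-p)(-6) ⇒ p = 3/7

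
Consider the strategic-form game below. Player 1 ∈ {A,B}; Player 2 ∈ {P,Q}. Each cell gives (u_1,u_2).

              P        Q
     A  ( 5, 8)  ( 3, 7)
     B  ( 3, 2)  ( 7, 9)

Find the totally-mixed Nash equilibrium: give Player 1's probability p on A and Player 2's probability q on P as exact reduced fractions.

P1 indiff ⇒ q·5+(1-q)·3 = q·3+(1-q)·7 ⇒ q(2) = (1-q)(4) ⇒ q = 2/3
P2 indiff ⇒ p·8+(1-p)·2 = p·7+(1-p)·9 ⇒ p(1) = (1-p)(7) ⇒ p = 7/8

p=7/8, q=2/3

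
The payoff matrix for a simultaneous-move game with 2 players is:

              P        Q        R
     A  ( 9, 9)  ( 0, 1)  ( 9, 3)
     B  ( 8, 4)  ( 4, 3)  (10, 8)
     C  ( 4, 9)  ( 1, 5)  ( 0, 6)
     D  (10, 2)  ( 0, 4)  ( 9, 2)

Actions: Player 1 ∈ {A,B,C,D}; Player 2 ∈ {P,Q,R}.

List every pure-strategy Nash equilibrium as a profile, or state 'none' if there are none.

(A,P): not NE [P1→D gives 10>9]
(A,Q): not NE [P1→B gives 4>0; P2→P gives 9>1]
(A,R): not NE [P1→B gives 10>9; P2→P gives 9>3]
(B,P): not NE [P1→D gives 10>8; P2→R gives 8>4]
(B,Q): not NE [P2→R gives 8>3]
(B,R): NE
(C,P): not NE [P1→D gives 10>4]
(C,Q): not NE [P1→B gives 4>1; P2→P gives 9>5]
(C,R): not NE [P1→B gives 10>0; P2→P gives 9>6]
(D,P): not NE [P2→Q gives 4>2]
(D,Q): not NE [P1→B gives 4>0]
(D,R): not NE [P1→B gives 10>9; P2→Q gives 4>2]

Nash profiles: (B,R)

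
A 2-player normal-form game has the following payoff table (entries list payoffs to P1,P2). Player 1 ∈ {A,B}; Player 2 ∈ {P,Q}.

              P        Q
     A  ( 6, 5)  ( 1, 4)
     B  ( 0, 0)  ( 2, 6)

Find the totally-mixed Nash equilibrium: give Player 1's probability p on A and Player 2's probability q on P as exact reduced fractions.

p=6/7, q=1/7

P1 indiff ⇒ q·6+(1-q)·1 = q·0+(1-q)·2 ⇒ q(6) = (1-q)(1) ⇒ q = 1/7
P2 indiff ⇒ p·5+(1-p)·0 = p·4+(1-p)·6 ⇒ p(1) = (1-p)(6) ⇒ p = 6/7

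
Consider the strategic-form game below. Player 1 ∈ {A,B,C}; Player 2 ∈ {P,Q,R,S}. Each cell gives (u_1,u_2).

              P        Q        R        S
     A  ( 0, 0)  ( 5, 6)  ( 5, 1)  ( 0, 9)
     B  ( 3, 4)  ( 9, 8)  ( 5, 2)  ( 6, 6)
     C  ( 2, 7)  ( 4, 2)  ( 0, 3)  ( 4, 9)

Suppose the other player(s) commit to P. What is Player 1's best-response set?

P1 best: {B}

u_1(A vs P) = 0
u_1(B vs P) = 3
u_1(C vs P) = 2
max payoff 3 at {B}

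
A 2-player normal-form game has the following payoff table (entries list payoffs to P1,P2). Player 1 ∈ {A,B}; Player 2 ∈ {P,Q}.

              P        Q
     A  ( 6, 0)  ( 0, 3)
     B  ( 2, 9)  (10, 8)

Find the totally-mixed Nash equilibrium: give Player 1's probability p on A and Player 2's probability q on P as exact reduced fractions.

(p,q) = (1/4, 5/7)

P1 indiff ⇒ q·6+(1-q)·0 = q·2+(1-q)·10 ⇒ q(4) = (1-q)(10) ⇒ q = 5/7
P2 indiff ⇒ p·0+(1-p)·9 = p·3+(1-p)·8 ⇒ p(-3) = (1-p)(-1) ⇒ p = 1/4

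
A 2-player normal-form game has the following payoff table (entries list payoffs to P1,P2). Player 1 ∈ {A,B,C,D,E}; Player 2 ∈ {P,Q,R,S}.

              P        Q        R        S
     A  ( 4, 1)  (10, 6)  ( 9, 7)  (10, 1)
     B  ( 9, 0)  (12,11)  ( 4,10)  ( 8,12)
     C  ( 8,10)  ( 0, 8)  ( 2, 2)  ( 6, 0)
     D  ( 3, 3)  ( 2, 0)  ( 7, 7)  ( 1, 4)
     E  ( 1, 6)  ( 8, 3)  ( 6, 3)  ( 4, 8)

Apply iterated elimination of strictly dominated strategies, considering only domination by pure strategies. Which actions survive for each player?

Survivors P1:{A,B} P2:{Q,R,S}

P1 drop C (B beats it: P:9>8 Q:12>0 R:4>2 S:8>6)
P1 drop D (A beats it: P:4>3 Q:10>2 R:9>7 S:10>1)
P1 drop E (A beats it: P:4>1 Q:10>8 R:9>6 S:10>4)
P2 drop P (Q beats it: A:6>1 B:11>0)
P1→{A,B} P2→{Q,R,S}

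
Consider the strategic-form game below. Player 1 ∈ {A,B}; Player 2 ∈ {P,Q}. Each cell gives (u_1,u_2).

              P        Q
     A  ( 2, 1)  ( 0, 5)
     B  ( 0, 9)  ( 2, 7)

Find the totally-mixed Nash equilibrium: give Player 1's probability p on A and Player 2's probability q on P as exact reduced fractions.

P1 indiff ⇒ q·2+(1-q)·0 = q·0+(1-q)·2 ⇒ q(2) = (1-q)(2) ⇒ q = 1/2
P2 indiff ⇒ p·1+(1-p)·9 = p·5+(1-p)·7 ⇒ p(-4) = (1-p)(-2) ⇒ p = 1/3

p=1/3, q=1/2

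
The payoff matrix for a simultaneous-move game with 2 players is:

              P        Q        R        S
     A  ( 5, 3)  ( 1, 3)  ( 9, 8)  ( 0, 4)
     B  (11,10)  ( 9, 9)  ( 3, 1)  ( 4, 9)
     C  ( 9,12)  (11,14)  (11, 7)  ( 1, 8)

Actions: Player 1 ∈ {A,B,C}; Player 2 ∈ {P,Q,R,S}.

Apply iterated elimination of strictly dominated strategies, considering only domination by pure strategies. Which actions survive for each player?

Survivors P1:{B,C} P2:{P,Q}

P1 drop A (C beats it: P:9>5 Q:11>1 R:11>9 S:1>0)
P2 drop R (P beats it: B:10>1 C:12>7)
P2 drop S (P beats it: B:10>9 C:12>8)
P1→{B,C} P2→{P,Q}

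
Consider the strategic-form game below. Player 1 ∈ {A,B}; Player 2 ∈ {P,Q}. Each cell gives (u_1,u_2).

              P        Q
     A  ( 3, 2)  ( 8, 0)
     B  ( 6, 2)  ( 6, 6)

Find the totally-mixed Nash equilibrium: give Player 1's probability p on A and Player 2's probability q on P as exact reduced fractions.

P1 indiff ⇒ q·3+(1-q)·8 = q·6+(1-q)·6 ⇒ q(-3) = (1-q)(-2) ⇒ q = 2/5
P2 indiff ⇒ p·2+(1-p)·2 = p·0+(1-p)·6 ⇒ p(2) = (1-p)(4) ⇒ p = 2/3

p=2/3, q=2/5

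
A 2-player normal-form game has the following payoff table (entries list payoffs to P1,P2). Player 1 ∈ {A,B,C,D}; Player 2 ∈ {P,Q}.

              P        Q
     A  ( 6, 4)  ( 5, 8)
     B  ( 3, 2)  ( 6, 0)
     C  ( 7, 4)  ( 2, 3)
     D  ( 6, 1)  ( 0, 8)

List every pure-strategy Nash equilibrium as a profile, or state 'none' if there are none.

Nash profiles: (C,P)

(A,P): not NE [P1→C gives 7>6; P2→Q gives 8>4]
(A,Q): not NE [P1→B gives 6>5]
(B,P): not NE [P1→C gives 7>3]
(B,Q): not NE [P2→P gives 2>0]
(C,P): NE
(C,Q): not NE [P1→B gives 6>2; P2→P gives 4>3]
(D,P): not NE [P1→C gives 7>6; P2→Q gives 8>1]
(D,Q): not NE [P1→B gives 6>0]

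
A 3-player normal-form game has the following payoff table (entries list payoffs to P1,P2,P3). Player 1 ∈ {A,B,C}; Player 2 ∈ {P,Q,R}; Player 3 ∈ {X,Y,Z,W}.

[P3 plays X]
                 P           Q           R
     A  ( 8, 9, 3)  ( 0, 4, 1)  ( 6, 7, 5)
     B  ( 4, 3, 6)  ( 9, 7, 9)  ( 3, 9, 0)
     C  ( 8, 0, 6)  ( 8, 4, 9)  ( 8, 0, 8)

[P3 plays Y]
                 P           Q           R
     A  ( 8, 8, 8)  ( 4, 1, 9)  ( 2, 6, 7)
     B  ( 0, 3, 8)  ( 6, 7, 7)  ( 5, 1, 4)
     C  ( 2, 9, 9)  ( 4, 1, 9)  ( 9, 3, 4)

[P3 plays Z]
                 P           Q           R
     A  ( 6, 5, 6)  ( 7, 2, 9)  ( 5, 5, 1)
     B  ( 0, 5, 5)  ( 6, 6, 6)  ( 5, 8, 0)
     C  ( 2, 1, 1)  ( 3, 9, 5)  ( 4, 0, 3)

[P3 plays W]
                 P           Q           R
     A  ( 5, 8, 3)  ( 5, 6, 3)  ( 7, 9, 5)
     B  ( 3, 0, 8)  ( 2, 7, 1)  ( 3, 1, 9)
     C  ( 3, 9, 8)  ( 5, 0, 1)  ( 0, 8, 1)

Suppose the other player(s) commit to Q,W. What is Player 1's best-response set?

u_1(A vs Q,W) = 5
u_1(B vs Q,W) = 2
u_1(C vs Q,W) = 5
max payoff 5 at {A,C}

BR_1 = {A,C}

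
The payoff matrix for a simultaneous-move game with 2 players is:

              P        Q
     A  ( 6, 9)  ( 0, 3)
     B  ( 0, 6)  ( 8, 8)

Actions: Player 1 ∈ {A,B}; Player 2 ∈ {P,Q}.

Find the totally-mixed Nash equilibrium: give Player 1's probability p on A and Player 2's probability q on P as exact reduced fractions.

P1 mixes 1/4 on A; P2 mixes 4/7 on P

P1 indiff ⇒ q·6+(1-q)·0 = q·0+(1-q)·8 ⇒ q(6) = (1-q)(8) ⇒ q = 4/7
P2 indiff ⇒ p·9+(1-p)·6 = p·3+(1-p)·8 ⇒ p(6) = (1-p)(2) ⇒ p = 1/4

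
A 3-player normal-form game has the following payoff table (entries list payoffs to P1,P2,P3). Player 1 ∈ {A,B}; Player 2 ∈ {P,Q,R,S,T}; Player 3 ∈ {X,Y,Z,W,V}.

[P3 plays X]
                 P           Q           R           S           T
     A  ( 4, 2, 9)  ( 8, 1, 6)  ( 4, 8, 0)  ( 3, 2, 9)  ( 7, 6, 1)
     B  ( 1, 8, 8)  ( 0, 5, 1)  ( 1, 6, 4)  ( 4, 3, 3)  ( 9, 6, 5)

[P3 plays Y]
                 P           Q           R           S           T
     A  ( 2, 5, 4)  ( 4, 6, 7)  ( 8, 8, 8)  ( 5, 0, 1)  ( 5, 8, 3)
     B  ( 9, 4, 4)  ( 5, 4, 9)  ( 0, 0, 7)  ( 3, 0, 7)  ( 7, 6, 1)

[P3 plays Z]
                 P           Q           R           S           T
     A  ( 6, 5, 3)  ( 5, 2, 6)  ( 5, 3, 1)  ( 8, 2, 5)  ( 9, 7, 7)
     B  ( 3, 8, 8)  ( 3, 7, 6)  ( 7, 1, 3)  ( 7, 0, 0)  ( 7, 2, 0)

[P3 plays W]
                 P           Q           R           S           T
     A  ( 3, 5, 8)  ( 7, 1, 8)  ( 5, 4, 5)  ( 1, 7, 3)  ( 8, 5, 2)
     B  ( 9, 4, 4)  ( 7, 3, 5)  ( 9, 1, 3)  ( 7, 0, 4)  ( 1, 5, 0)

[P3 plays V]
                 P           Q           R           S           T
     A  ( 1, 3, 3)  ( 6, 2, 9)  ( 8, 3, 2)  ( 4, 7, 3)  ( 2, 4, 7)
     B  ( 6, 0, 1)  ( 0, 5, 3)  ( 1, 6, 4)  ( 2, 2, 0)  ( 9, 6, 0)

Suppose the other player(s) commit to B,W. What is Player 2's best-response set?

u_2(P vs B,W) = 4
u_2(Q vs B,W) = 3
u_2(R vs B,W) = 1
u_2(S vs B,W) = 0
u_2(T vs B,W) = 5
max payoff 5 at {T}

BR_2 = {T}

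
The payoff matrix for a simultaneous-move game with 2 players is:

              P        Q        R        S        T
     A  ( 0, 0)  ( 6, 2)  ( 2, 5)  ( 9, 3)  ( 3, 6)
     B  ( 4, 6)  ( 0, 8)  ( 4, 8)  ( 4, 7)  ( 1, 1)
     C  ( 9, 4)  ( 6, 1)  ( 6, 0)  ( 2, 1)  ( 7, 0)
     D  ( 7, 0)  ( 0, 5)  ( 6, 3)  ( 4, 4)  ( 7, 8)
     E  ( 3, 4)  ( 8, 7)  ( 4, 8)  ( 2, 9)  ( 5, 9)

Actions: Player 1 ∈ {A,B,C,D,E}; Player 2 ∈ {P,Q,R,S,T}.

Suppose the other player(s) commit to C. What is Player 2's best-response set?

u_2(P vs C) = 4
u_2(Q vs C) = 1
u_2(R vs C) = 0
u_2(S vs C) = 1
u_2(T vs C) = 0
max payoff 4 at {P}

BR_2 = {P}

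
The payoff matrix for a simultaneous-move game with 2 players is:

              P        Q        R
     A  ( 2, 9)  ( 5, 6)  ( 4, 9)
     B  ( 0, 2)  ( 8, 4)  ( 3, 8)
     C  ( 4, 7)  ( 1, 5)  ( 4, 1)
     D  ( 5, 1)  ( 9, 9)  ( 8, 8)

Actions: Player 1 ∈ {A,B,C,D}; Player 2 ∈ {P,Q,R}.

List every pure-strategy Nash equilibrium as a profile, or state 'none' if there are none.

Nash profiles: (D,Q)

(A,P): not NE [P1→D gives 5>2]
(A,Q): not NE [P1→D gives 9>5; P2→R gives 9>6]
(A,R): not NE [P1→D gives 8>4]
(B,P): not NE [P1→D gives 5>0; P2→R gives 8>2]
(B,Q): not NE [P1→D gives 9>8; P2→R gives 8>4]
(B,R): not NE [P1→D gives 8>3]
(C,P): not NE [P1→D gives 5>4]
(C,Q): not NE [P1→D gives 9>1; P2→P gives 7>5]
(C,R): not NE [P1→D gives 8>4; P2→P gives 7>1]
(D,P): not NE [P2→Q gives 9>1]
(D,Q): NE
(D,R): not NE [P2→Q gives 9>8]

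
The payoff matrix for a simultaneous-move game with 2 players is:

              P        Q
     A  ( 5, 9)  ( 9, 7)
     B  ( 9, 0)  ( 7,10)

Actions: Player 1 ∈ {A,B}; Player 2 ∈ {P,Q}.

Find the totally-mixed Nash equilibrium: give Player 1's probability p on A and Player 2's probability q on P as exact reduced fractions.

(p,q) = (5/6, 1/3)

P1 indiff ⇒ q·5+(1-q)·9 = q·9+(1-q)·7 ⇒ q(-4) = (1-q)(-2) ⇒ q = 1/3
P2 indiff ⇒ p·9+(1-p)·0 = p·7+(1-p)·10 ⇒ p(2) = (1-p)(10) ⇒ p = 5/6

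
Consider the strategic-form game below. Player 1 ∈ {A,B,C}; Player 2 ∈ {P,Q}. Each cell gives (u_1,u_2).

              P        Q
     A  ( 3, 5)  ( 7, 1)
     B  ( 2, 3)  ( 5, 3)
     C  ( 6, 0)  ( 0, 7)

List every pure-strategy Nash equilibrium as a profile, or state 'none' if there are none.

(A,P): not NE [P1→C gives 6>3]
(A,Q): not NE [P2→P gives 5>1]
(B,P): not NE [P1→C gives 6>2]
(B,Q): not NE [P1→A gives 7>5]
(C,P): not NE [P2→Q gives 7>0]
(C,Q): not NE [P1→A gives 7>0]

PSNE: ∅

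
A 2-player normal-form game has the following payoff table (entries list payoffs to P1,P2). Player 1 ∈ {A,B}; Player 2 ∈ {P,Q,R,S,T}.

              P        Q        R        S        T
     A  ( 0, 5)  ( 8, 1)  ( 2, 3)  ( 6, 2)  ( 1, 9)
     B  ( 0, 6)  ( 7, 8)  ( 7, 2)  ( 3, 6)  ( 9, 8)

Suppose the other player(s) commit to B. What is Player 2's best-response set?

u_2(P vs B) = 6
u_2(Q vs B) = 8
u_2(R vs B) = 2
u_2(S vs B) = 6
u_2(T vs B) = 8
max payoff 8 at {Q,T}

P2 best: {Q,T}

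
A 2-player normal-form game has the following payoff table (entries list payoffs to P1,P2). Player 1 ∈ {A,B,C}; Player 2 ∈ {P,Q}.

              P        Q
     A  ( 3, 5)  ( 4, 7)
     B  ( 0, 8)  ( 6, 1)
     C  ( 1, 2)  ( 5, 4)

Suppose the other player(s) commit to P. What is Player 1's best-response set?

BR_1 = {A}

u_1(A vs P) = 3
u_1(B vs P) = 0
u_1(C vs P) = 1
max payoff 3 at {A}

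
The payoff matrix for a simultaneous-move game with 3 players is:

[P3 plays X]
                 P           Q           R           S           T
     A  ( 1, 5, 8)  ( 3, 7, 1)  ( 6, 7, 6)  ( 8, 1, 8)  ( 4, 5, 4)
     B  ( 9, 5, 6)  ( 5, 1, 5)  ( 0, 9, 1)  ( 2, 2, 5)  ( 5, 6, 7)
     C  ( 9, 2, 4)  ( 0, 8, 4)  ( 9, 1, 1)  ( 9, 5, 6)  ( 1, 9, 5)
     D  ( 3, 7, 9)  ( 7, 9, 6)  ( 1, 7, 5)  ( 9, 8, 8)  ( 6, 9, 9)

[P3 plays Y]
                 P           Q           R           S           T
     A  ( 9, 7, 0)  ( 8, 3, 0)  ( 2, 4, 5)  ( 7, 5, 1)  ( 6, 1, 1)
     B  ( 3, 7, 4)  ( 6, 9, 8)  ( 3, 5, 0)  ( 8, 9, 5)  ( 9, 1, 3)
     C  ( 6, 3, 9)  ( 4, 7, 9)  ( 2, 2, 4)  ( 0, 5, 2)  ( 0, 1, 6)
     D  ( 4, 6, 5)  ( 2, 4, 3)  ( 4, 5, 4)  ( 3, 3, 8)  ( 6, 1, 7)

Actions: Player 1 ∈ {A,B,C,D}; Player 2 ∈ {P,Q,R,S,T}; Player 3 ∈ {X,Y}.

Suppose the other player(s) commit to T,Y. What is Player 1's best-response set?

P1 best: {B}

u_1(A vs T,Y) = 6
u_1(B vs T,Y) = 9
u_1(C vs T,Y) = 0
u_1(D vs T,Y) = 6
max payoff 9 at {B}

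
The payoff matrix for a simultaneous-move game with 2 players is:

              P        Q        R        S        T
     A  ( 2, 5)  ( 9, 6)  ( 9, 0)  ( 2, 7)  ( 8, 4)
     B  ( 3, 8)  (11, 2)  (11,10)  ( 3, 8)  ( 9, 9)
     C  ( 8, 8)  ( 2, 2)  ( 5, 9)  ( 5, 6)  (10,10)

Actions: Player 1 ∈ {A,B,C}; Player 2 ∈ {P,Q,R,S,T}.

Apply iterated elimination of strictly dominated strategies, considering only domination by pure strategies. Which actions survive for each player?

IESDS → P1:{B,C} P2:{R,T}

P1 drop A (B beats it: P:3>2 Q:11>9 R:11>9 S:3>2 T:9>8)
P2 drop P (R beats it: B:10>8 C:9>8)
P2 drop Q (R beats it: B:10>2 C:9>2)
P2 drop S (R beats it: B:10>8 C:9>6)
P1→{B,C} P2→{R,T}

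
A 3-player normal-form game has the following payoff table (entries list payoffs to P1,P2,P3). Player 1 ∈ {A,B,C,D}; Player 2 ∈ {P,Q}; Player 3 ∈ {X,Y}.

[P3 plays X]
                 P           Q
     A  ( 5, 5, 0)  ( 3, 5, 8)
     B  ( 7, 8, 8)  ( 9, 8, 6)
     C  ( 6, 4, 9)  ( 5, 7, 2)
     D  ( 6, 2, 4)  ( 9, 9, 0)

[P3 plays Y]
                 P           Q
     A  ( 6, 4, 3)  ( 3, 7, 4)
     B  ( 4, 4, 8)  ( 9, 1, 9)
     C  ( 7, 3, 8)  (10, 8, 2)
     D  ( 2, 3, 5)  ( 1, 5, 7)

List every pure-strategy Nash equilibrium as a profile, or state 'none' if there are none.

(A,P,X): not NE [P1→B gives 7>5; P3→Y gives 3>0]
(A,P,Y): not NE [P1→C gives 7>6; P2→Q gives 7>4]
(A,Q,X): not NE [P1→D gives 9>3]
(A,Q,Y): not NE [P1→C gives 10>3; P3→X gives 8>4]
(B,P,X): NE
(B,P,Y): not NE [P1→C gives 7>4]
(B,Q,X): not NE [P3→Y gives 9>6]
(B,Q,Y): not NE [P1→C gives 10>9; P2→P gives 4>1]
(C,P,X): not NE [P1→B gives 7>6; P2→Q gives 7>4]
(C,P,Y): not NE [P2→Q gives 8>3; P3→X gives 9>8]
(C,Q,X): not NE [P1→D gives 9>5]
(C,Q,Y): NE
(D,P,X): not NE [P1→B gives 7>6; P2→Q gives 9>2; P3→Y gives 5>4]
(D,P,Y): not NE [P1→C gives 7>2; P2→Q gives 5>3]
(D,Q,X): not NE [P3→Y gives 7>0]
(D,Q,Y): not NE [P1→C gives 10>1]

PSNE = {(B,P,X), (C,Q,Y)}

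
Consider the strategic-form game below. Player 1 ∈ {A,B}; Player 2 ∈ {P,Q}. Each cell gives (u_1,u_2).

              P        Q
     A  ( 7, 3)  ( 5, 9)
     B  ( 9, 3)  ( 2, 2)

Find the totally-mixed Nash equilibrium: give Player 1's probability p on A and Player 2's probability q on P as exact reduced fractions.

p=1/7, q=3/5

P1 indiff ⇒ q·7+(1-q)·5 = q·9+(1-q)·2 ⇒ q(-2) = (1-q)(-3) ⇒ q = 3/5
P2 indiff ⇒ p·3+(1-p)·3 = p·9+(1-p)·2 ⇒ p(-6) = (1-p)(-1) ⇒ p = 1/7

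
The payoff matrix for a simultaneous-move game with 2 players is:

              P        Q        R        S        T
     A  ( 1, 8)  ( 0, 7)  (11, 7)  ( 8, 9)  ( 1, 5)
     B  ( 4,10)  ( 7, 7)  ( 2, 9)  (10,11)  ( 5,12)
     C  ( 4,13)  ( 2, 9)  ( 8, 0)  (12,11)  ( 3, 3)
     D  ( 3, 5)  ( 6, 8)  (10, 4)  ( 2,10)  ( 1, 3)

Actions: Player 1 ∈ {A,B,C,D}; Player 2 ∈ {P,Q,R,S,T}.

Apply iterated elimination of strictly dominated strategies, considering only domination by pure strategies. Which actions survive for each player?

P2 drop Q (S beats it: A:9>7 B:11>7 C:11>9 D:10>8)
P2 drop R (P beats it: A:8>7 B:10>9 C:13>0 D:5>4)
P1 drop A (B beats it: P:4>1 S:10>8 T:5>1)
P1 drop D (B beats it: P:4>3 S:10>2 T:5>1)
P1→{B,C} P2→{P,S,T}

Survivors P1:{B,C} P2:{P,S,T}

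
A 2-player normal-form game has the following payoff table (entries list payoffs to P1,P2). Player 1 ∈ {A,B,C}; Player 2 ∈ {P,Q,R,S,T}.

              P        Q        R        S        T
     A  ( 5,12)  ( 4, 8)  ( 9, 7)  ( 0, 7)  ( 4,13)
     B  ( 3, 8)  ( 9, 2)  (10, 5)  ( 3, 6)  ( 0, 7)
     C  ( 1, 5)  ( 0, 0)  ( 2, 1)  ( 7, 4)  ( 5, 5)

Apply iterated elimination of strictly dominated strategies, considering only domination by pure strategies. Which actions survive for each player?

P2 drop Q (P beats it: A:12>8 B:8>2 C:5>0)
P2 drop R (P beats it: A:12>7 B:8>5 C:5>1)
P2 drop S (P beats it: A:12>7 B:8>6 C:5>4)
P1 drop B (A beats it: P:5>3 T:4>0)
P1→{A,C} P2→{P,T}

Remaining: P1:{A,C} P2:{P,T}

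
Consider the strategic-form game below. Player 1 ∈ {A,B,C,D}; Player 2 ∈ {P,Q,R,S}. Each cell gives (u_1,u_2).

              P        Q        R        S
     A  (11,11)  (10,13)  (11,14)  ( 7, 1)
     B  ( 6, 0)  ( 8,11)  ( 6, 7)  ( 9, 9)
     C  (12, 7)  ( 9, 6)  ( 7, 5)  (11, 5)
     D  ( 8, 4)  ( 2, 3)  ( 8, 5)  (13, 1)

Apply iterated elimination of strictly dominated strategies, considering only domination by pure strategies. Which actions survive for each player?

Survivors P1:{A,C} P2:{P,Q,R}

P1 drop B (C beats it: P:12>6 Q:9>8 R:7>6 S:11>9)
P2 drop S (P beats it: A:11>1 C:7>5 D:4>1)
P1 drop D (A beats it: P:11>8 Q:10>2 R:11>8)
P1→{A,C} P2→{P,Q,R}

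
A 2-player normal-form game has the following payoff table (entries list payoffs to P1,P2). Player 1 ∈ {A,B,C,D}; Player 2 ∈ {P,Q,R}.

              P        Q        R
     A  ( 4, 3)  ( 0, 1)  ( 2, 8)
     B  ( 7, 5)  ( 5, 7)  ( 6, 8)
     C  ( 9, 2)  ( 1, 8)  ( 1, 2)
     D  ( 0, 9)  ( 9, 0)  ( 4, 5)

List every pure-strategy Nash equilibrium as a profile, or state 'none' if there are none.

Nash profiles: (B,R)

(A,P): not NE [P1→C gives 9>4; P2→R gives 8>3]
(A,Q): not NE [P1→D gives 9>0; P2→R gives 8>1]
(A,R): not NE [P1→B gives 6>2]
(B,P): not NE [P1→C gives 9>7; P2→R gives 8>5]
(B,Q): not NE [P1→D gives 9>5; P2→R gives 8>7]
(B,R): NE
(C,P): not NE [P2→Q gives 8>2]
(C,Q): not NE [P1→D gives 9>1]
(C,R): not NE [P1→B gives 6>1; P2→Q gives 8>2]
(D,P): not NE [P1→C gives 9>0]
(D,Q): not NE [P2→P gives 9>0]
(D,R): not NE [P1→B gives 6>4; P2→P gives 9>5]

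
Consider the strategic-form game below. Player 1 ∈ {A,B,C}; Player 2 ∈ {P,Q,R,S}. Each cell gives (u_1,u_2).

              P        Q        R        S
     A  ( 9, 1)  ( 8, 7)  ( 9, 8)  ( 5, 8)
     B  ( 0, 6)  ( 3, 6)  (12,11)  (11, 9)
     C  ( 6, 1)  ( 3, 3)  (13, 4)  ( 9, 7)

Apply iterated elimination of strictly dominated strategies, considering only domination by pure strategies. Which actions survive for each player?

P2 drop P (R beats it: A:8>1 B:11>6 C:4>1)
P2 drop Q (R beats it: A:8>7 B:11>6 C:4>3)
P1 drop A (B beats it: R:12>9 S:11>5)
P1→{B,C} P2→{R,S}

Survivors P1:{B,C} P2:{R,S}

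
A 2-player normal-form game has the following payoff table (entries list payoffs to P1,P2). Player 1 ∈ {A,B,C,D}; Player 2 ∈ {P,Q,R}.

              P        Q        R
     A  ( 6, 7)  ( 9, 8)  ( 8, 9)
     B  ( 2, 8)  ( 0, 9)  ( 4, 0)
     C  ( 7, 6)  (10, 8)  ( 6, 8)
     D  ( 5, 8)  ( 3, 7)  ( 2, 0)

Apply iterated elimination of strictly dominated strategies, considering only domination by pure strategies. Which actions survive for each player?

P1 drop B (A beats it: P:6>2 Q:9>0 R:8>4)
P1 drop D (A beats it: P:6>5 Q:9>3 R:8>2)
P2 drop P (Q beats it: A:8>7 C:8>6)
P1→{A,C} P2→{Q,R}

IESDS → P1:{A,C} P2:{Q,R}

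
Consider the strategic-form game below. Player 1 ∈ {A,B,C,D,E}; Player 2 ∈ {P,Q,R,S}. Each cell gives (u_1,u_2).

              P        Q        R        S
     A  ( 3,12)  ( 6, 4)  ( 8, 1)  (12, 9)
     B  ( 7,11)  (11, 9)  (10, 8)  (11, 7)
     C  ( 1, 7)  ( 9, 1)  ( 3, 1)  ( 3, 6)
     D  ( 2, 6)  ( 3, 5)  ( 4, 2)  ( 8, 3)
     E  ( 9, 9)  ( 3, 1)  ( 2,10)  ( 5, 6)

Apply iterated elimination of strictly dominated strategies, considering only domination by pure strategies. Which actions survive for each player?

Remaining: P1:{B,E} P2:{P,R}

P1 drop C (B beats it: P:7>1 Q:11>9 R:10>3 S:11>3)
P1 drop D (A beats it: P:3>2 Q:6>3 R:8>4 S:12>8)
P2 drop Q (P beats it: A:12>4 B:11>9 E:9>1)
P2 drop S (P beats it: A:12>9 B:11>7 E:9>6)
P1 drop A (B beats it: P:7>3 R:10>8)
P1→{B,E} P2→{P,R}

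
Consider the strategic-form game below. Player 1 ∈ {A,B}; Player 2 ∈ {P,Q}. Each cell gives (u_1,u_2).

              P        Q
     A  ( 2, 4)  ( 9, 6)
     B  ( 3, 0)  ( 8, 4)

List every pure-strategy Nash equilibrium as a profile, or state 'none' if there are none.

(A,P): not NE [P1→B gives 3>2; P2→Q gives 6>4]
(A,Q): NE
(B,P): not NE [P2→Q gives 4>0]
(B,Q): not NE [P1→A gives 9>8]

PSNE = {(A,Q)}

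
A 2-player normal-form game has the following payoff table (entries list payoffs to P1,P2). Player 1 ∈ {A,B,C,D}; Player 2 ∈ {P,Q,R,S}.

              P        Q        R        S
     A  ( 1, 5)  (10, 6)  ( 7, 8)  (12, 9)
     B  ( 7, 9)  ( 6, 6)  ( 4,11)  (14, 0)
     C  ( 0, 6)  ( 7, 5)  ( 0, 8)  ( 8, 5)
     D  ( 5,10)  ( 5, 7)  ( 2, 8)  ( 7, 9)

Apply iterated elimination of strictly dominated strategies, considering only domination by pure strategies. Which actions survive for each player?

Remaining: P1:{A,B} P2:{R,S}

P1 drop C (A beats it: P:1>0 Q:10>7 R:7>0 S:12>8)
P1 drop D (B beats it: P:7>5 Q:6>5 R:4>2 S:14>7)
P2 drop P (R beats it: A:8>5 B:11>9)
P2 drop Q (R beats it: A:8>6 B:11>6)
P1→{A,B} P2→{R,S}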